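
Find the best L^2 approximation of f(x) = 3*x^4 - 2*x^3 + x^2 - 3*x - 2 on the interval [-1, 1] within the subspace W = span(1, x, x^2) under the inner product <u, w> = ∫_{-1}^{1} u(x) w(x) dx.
g(x) = 25*x^2/7 - 21*x/5 - 79/35

The best approximation g ∈ W is the orthogonal projection of f onto W. Writing g = a_0 + a_1 x + a_2 x^2, the coefficients solve the normal equations G · a = b where
  G_{ij} = <φ_i, φ_j> and b_i = <f, φ_i>, with φ_0 = 1, φ_1 = x, φ_2 = x^2.
G =
  [2, 0, 2/3]
  [0, 2/3, 0]
  [2/3, 0, 2/5],
b = (-32/15, -14/5, -8/105).
Solving gives a_0 = -79/35, a_1 = -21/5, a_2 = 25/7, so
  g(x) = 25*x^2/7 - 21*x/5 - 79/35.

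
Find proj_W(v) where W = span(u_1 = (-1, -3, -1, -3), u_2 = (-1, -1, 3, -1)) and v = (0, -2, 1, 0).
proj_W(v) = (-15/28, -25/28, 25/28, -25/28)

Set up U = [u_1 | ... | u_2] ∈ R^(4×2). The projector onto W = col(U) is P = U (U^T U)^(-1) U^T.
Compute U^T U =
  [20, 4]
  [4, 12],
and U^T v = (5, 5).
Solve U^T U · c = U^T v for the coefficients: c = (5/28, 5/14). The projection is proj_W(v) = U c.
Check: (v - proj_W(v)) · u_1 = 0  (should be 0).
Check: (v - proj_W(v)) · u_2 = 0  (should be 0).
Result: proj_W(v) = (-15/28, -25/28, 25/28, -25/28).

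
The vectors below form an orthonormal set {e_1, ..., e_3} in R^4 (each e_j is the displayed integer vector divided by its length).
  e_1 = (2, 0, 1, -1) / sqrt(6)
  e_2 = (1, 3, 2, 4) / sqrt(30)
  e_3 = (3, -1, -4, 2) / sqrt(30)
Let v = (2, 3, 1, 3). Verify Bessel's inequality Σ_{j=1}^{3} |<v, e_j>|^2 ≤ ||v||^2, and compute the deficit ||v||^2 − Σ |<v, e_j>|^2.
Σ |<v, e_j>|^2 = 67/3; ||v||^2 = 23; deficit = 2/3

Write each e_j = u_j / sqrt(<u_j, u_j>) where u_j is the displayed integer vector. Then <v, e_j> = <v, u_j> / sqrt(<u_j, u_j>), so |<v, e_j>|^2 = <v, u_j>^2 / <u_j, u_j>.
Coefficients: <v, e_1> = 2/sqrt(6), <v, e_2> = 25/sqrt(30), <v, e_3> = 5/sqrt(30).
Square and sum: Σ |<v, e_j>|^2 = 67/3.
Compute ||v||^2 = v·v = 23.
Deficit = 23 − 67/3 = 2/3 ≥ 0, confirming Bessel's inequality. (The deficit equals ||v − Σ <v,e_j> e_j||^2, the squared distance from v to span{e_j}.)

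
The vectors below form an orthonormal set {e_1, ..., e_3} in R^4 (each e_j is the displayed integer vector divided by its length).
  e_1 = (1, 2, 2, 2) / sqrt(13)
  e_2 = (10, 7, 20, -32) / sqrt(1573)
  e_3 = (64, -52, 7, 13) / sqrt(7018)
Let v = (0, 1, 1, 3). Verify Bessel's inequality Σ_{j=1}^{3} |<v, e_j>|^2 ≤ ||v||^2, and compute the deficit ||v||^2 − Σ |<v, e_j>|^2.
Σ |<v, e_j>|^2 = 311/29; ||v||^2 = 11; deficit = 8/29

Write each e_j = u_j / sqrt(<u_j, u_j>) where u_j is the displayed integer vector. Then <v, e_j> = <v, u_j> / sqrt(<u_j, u_j>), so |<v, e_j>|^2 = <v, u_j>^2 / <u_j, u_j>.
Coefficients: <v, e_1> = 10/sqrt(13), <v, e_2> = -69/sqrt(1573), <v, e_3> = -6/sqrt(7018).
Square and sum: Σ |<v, e_j>|^2 = 311/29.
Compute ||v||^2 = v·v = 11.
Deficit = 11 − 311/29 = 8/29 ≥ 0, confirming Bessel's inequality. (The deficit equals ||v − Σ <v,e_j> e_j||^2, the squared distance from v to span{e_j}.)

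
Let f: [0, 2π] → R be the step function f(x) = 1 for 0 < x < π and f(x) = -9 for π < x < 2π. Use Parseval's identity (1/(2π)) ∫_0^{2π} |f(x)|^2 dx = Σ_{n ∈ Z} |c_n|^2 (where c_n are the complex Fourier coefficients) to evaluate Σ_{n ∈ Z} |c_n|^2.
Σ |c_n|^2 = 41

Parseval equates the L^2 energy of f (normalised by 1/(2π)) with the ℓ^2 sum of its Fourier coefficients: (1/(2π)) ∫_0^{2π} |f|^2 = Σ |c_n|^2.
Compute the left side: (1/(2π)) [∫_0^π 1^2 dx + ∫_π^{2π} (-9)^2 dx] = (1/(2π)) · (1π + 81π) = (1 + 81)/2 = 41.
So Σ_{n ∈ Z} |c_n|^2 = 41.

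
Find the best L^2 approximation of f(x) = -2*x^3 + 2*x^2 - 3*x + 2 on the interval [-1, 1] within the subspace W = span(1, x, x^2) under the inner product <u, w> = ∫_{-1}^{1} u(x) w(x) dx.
g(x) = 2*x^2 - 21*x/5 + 2

The best approximation g ∈ W is the orthogonal projection of f onto W. Writing g = a_0 + a_1 x + a_2 x^2, the coefficients solve the normal equations G · a = b where
  G_{ij} = <φ_i, φ_j> and b_i = <f, φ_i>, with φ_0 = 1, φ_1 = x, φ_2 = x^2.
G =
  [2, 0, 2/3]
  [0, 2/3, 0]
  [2/3, 0, 2/5],
b = (16/3, -14/5, 32/15).
Solving gives a_0 = 2, a_1 = -21/5, a_2 = 2, so
  g(x) = 2*x^2 - 21*x/5 + 2.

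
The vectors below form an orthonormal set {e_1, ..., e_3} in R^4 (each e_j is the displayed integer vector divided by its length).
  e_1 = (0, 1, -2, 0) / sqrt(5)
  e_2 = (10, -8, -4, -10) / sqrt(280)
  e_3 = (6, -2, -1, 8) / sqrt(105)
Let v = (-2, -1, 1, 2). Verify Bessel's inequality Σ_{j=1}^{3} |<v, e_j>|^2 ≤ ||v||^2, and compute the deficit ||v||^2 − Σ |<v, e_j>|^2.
Σ |<v, e_j>|^2 = 20/3; ||v||^2 = 10; deficit = 10/3

Write each e_j = u_j / sqrt(<u_j, u_j>) where u_j is the displayed integer vector. Then <v, e_j> = <v, u_j> / sqrt(<u_j, u_j>), so |<v, e_j>|^2 = <v, u_j>^2 / <u_j, u_j>.
Coefficients: <v, e_1> = -3/sqrt(5), <v, e_2> = -36/sqrt(280), <v, e_3> = 5/sqrt(105).
Square and sum: Σ |<v, e_j>|^2 = 20/3.
Compute ||v||^2 = v·v = 10.
Deficit = 10 − 20/3 = 10/3 ≥ 0, confirming Bessel's inequality. (The deficit equals ||v − Σ <v,e_j> e_j||^2, the squared distance from v to span{e_j}.)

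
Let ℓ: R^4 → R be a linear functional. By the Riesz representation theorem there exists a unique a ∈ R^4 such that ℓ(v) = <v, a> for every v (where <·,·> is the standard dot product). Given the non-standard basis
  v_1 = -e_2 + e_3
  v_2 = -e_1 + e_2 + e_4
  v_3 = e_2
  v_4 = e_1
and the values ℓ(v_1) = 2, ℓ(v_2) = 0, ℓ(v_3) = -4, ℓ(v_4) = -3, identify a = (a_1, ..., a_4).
a = (-3, -4, -2, 1)

Write a = (a_1, ..., a_4) in the standard basis. For each basis vector v_i, ℓ(v_i) = <v_i, a> is a linear equation in the a_j's. Collect the n equations into a matrix system V a = ℓ, where row i of V is v_i (expressed in the standard basis). Since V is invertible (lower-triangular with 1s on the diagonal, up to permutation), solve by back-substitution:
  V =
[[0, -1, 1, 0],
 [-1, 1, 0, 1],
 [0, 1, 0, 0],
 [1, 0, 0, 0]]
  V a = (2, 0, -4, -3)
Solving gives a = (-3, -4, -2, 1).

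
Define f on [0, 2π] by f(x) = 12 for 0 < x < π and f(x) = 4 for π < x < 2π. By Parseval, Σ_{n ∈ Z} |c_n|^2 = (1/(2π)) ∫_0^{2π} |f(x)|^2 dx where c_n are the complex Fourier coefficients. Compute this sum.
Σ |c_n|^2 = 80

Parseval equates the L^2 energy of f (normalised by 1/(2π)) with the ℓ^2 sum of its Fourier coefficients: (1/(2π)) ∫_0^{2π} |f|^2 = Σ |c_n|^2.
Compute the left side: (1/(2π)) [∫_0^π 12^2 dx + ∫_π^{2π} 4^2 dx] = (1/(2π)) · (144π + 16π) = (144 + 16)/2 = 80.
So Σ_{n ∈ Z} |c_n|^2 = 80.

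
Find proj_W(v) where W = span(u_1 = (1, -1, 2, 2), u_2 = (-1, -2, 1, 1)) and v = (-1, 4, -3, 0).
proj_W(v) = (2/5, 13/5, -11/5, -11/5)

Set up U = [u_1 | ... | u_2] ∈ R^(4×2). The projector onto W = col(U) is P = U (U^T U)^(-1) U^T.
Compute U^T U =
  [10, 5]
  [5, 7],
and U^T v = (-11, -10).
Solve U^T U · c = U^T v for the coefficients: c = (-3/5, -1). The projection is proj_W(v) = U c.
Check: (v - proj_W(v)) · u_1 = 0  (should be 0).
Check: (v - proj_W(v)) · u_2 = 0  (should be 0).
Result: proj_W(v) = (2/5, 13/5, -11/5, -11/5).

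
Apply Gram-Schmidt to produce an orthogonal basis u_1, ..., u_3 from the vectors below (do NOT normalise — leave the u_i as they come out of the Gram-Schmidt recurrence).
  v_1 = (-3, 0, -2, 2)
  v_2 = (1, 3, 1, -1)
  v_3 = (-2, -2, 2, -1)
Orthogonal basis:
  u_1 = (-3, 0, -2, 2)
  u_2 = (-4/17, 3, 3/17, -3/17)
  u_3 = (-66/31, -11/31, 65/31, -34/31)

Apply the Gram-Schmidt recurrence
  u_1 = v_1
  u_i = v_i − Σ_{j<i} ((v_i · u_j) / (u_j · u_j)) · u_j.

Step by step this gives:
  u_1 = (-3, 0, -2, 2)
  u_2 = (-4/17, 3, 3/17, -3/17)
  u_3 = (-66/31, -11/31, 65/31, -34/31)

Orthogonality check:
  u_2 · u_1 = 0 (should be 0)
  u_3 · u_1 = 0 (should be 0)
  u_3 · u_2 = 0 (should be 0)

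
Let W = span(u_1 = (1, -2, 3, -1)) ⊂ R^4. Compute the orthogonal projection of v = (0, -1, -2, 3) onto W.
proj_W(v) = (-7/15, 14/15, -7/5, 7/15)

Set up U = [u_1 | ... | u_1] ∈ R^(4×1). The projector onto W = col(U) is P = U (U^T U)^(-1) U^T.
Compute U^T U =
  [15],
and U^T v = (-7).
Solve U^T U · c = U^T v for the coefficients: c = (-7/15). The projection is proj_W(v) = U c.
Check: (v - proj_W(v)) · u_1 = 0  (should be 0).
Result: proj_W(v) = (-7/15, 14/15, -7/5, 7/15).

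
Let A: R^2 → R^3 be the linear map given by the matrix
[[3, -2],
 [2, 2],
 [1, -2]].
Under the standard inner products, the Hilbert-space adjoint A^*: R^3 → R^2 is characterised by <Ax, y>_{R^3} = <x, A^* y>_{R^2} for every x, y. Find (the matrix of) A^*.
A^* = A^T =
[[3, 2, 1],
 [-2, 2, -2]]

For real matrices with standard dot products, the defining identity <Ax, y> = <x, A^* y> gives (Ax)^T y = x^T (A^*) y, i.e. x^T A^T y = x^T (A^*) y. Since this holds for all x, y, we must have A^* = A^T. Therefore
A^* =
[[3, 2, 1],
 [-2, 2, -2]].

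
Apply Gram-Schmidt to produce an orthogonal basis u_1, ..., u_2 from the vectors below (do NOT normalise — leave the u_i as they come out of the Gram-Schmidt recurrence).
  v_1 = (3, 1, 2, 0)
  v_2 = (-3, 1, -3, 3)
Orthogonal basis:
  u_1 = (3, 1, 2, 0)
  u_2 = (0, 2, -1, 3)

Apply the Gram-Schmidt recurrence
  u_1 = v_1
  u_i = v_i − Σ_{j<i} ((v_i · u_j) / (u_j · u_j)) · u_j.

Step by step this gives:
  u_1 = (3, 1, 2, 0)
  u_2 = (0, 2, -1, 3)

Orthogonality check:
  u_2 · u_1 = 0 (should be 0)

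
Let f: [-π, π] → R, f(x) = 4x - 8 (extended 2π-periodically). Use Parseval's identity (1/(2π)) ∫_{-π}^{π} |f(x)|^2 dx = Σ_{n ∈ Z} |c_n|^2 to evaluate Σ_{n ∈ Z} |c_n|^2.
Σ |c_n|^2 = 16π^2/3 + 64

Expand and integrate term by term over [-π, π]:
  ∫ (4x)^2 dx = 16·(2π^3/3); ∫ 2·4·(-8)·x dx = 0 (odd integrand); ∫ (-8)^2 dx = 64·2π.
So (1/(2π)) ∫_{-π}^{π} (4x - 8)^2 dx = 16π^2/3 + 64 = 16π^2/3 + 64.
Parseval ⇒ Σ |c_n|^2 = 16π^2/3 + 64.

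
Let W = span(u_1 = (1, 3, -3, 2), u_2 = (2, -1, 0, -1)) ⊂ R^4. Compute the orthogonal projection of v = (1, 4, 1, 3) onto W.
proj_W(v) = (-53/129, 310/129, -81/43, 229/129)

Set up U = [u_1 | ... | u_2] ∈ R^(4×2). The projector onto W = col(U) is P = U (U^T U)^(-1) U^T.
Compute U^T U =
  [23, -3]
  [-3, 6],
and U^T v = (16, -5).
Solve U^T U · c = U^T v for the coefficients: c = (27/43, -67/129). The projection is proj_W(v) = U c.
Check: (v - proj_W(v)) · u_1 = 0  (should be 0).
Check: (v - proj_W(v)) · u_2 = 0  (should be 0).
Result: proj_W(v) = (-53/129, 310/129, -81/43, 229/129).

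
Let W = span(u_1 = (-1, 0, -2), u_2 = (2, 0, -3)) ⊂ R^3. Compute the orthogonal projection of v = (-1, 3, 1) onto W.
proj_W(v) = (-1, 0, 1)

Set up U = [u_1 | ... | u_2] ∈ R^(3×2). The projector onto W = col(U) is P = U (U^T U)^(-1) U^T.
Compute U^T U =
  [5, 4]
  [4, 13],
and U^T v = (-1, -5).
Solve U^T U · c = U^T v for the coefficients: c = (1/7, -3/7). The projection is proj_W(v) = U c.
Check: (v - proj_W(v)) · u_1 = 0  (should be 0).
Check: (v - proj_W(v)) · u_2 = 0  (should be 0).
Result: proj_W(v) = (-1, 0, 1).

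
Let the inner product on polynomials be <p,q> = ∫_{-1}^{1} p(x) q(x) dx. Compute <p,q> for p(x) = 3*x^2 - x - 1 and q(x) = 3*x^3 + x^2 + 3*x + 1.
<p,q> = -8/3

Expand the product: p(x)·q(x) = 9*x^5 + 5*x^3 - x^2 - 4*x - 1.
∫_{-1}^{1} of each monomial x^k gives [2/(k+1) if k even, 0 if k odd]. Integrating term-by-term (or equivalently evaluating the antiderivative F(x) = 3*x^6/2 + 5*x^4/4 - x^3/3 - 2*x^2 - x at the endpoints):
  F(1) − F(−1) = -7/12 − (25/12) = -8/3.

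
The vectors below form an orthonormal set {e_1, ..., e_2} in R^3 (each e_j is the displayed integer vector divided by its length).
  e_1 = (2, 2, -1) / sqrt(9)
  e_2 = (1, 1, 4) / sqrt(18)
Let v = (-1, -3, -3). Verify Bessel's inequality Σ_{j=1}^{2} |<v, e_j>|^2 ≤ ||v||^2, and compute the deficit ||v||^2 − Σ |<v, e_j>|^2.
Σ |<v, e_j>|^2 = 17; ||v||^2 = 19; deficit = 2

Write each e_j = u_j / sqrt(<u_j, u_j>) where u_j is the displayed integer vector. Then <v, e_j> = <v, u_j> / sqrt(<u_j, u_j>), so |<v, e_j>|^2 = <v, u_j>^2 / <u_j, u_j>.
Coefficients: <v, e_1> = -5/sqrt(9), <v, e_2> = -16/sqrt(18).
Square and sum: Σ |<v, e_j>|^2 = 17.
Compute ||v||^2 = v·v = 19.
Deficit = 19 − 17 = 2 ≥ 0, confirming Bessel's inequality. (The deficit equals ||v − Σ <v,e_j> e_j||^2, the squared distance from v to span{e_j}.)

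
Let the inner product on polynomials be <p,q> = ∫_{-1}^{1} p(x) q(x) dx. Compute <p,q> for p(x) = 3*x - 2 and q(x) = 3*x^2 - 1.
<p,q> = 0

Expand the product: p(x)·q(x) = 9*x^3 - 6*x^2 - 3*x + 2.
∫_{-1}^{1} of each monomial x^k gives [2/(k+1) if k even, 0 if k odd]. Integrating term-by-term (or equivalently evaluating the antiderivative F(x) = 9*x^4/4 - 2*x^3 - 3*x^2/2 + 2*x at the endpoints):
  F(1) − F(−1) = 3/4 − (3/4) = 0.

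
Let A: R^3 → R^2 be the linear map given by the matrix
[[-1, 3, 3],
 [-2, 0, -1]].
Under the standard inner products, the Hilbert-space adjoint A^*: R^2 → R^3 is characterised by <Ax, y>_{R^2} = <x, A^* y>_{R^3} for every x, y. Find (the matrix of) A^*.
A^* = A^T =
[[-1, -2],
 [3, 0],
 [3, -1]]

For real matrices with standard dot products, the defining identity <Ax, y> = <x, A^* y> gives (Ax)^T y = x^T (A^*) y, i.e. x^T A^T y = x^T (A^*) y. Since this holds for all x, y, we must have A^* = A^T. Therefore
A^* =
[[-1, -2],
 [3, 0],
 [3, -1]].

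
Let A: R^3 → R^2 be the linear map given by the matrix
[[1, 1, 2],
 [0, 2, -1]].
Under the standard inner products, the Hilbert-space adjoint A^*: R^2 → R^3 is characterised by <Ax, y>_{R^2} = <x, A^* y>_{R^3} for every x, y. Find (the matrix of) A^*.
A^* = A^T =
[[1, 0],
 [1, 2],
 [2, -1]]

For real matrices with standard dot products, the defining identity <Ax, y> = <x, A^* y> gives (Ax)^T y = x^T (A^*) y, i.e. x^T A^T y = x^T (A^*) y. Since this holds for all x, y, we must have A^* = A^T. Therefore
A^* =
[[1, 0],
 [1, 2],
 [2, -1]].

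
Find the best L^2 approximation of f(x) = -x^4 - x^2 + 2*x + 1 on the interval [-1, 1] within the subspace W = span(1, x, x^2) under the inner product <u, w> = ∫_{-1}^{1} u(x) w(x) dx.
g(x) = -13*x^2/7 + 2*x + 38/35

The best approximation g ∈ W is the orthogonal projection of f onto W. Writing g = a_0 + a_1 x + a_2 x^2, the coefficients solve the normal equations G · a = b where
  G_{ij} = <φ_i, φ_j> and b_i = <f, φ_i>, with φ_0 = 1, φ_1 = x, φ_2 = x^2.
G =
  [2, 0, 2/3]
  [0, 2/3, 0]
  [2/3, 0, 2/5],
b = (14/15, 4/3, -2/105).
Solving gives a_0 = 38/35, a_1 = 2, a_2 = -13/7, so
  g(x) = -13*x^2/7 + 2*x + 38/35.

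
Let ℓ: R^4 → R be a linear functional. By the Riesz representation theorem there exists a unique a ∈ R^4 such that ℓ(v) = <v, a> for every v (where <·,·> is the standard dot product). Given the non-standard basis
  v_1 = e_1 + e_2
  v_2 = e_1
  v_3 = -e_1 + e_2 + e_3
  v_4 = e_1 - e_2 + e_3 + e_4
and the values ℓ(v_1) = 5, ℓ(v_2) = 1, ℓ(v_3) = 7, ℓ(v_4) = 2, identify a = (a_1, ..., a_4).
a = (1, 4, 4, 1)

Write a = (a_1, ..., a_4) in the standard basis. For each basis vector v_i, ℓ(v_i) = <v_i, a> is a linear equation in the a_j's. Collect the n equations into a matrix system V a = ℓ, where row i of V is v_i (expressed in the standard basis). Since V is invertible (lower-triangular with 1s on the diagonal, up to permutation), solve by back-substitution:
  V =
[[1, 1, 0, 0],
 [1, 0, 0, 0],
 [-1, 1, 1, 0],
 [1, -1, 1, 1]]
  V a = (5, 1, 7, 2)
Solving gives a = (1, 4, 4, 1).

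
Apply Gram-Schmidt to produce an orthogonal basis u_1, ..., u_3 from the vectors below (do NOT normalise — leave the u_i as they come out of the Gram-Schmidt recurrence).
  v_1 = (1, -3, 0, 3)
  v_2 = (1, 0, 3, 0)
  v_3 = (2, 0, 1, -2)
Orthogonal basis:
  u_1 = (1, -3, 0, 3)
  u_2 = (18/19, 3/19, 3, -3/19)
  u_3 = (12/7, -5/7, -4/7, -9/7)

Apply the Gram-Schmidt recurrence
  u_1 = v_1
  u_i = v_i − Σ_{j<i} ((v_i · u_j) / (u_j · u_j)) · u_j.

Step by step this gives:
  u_1 = (1, -3, 0, 3)
  u_2 = (18/19, 3/19, 3, -3/19)
  u_3 = (12/7, -5/7, -4/7, -9/7)

Orthogonality check:
  u_2 · u_1 = 0 (should be 0)
  u_3 · u_1 = 0 (should be 0)
  u_3 · u_2 = 0 (should be 0)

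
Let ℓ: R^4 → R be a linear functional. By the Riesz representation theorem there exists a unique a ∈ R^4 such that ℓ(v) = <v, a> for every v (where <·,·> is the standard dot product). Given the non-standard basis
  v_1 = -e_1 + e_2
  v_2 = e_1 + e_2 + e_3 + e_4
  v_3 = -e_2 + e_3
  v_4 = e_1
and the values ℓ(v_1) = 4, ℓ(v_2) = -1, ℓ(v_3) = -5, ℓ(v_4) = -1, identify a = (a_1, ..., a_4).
a = (-1, 3, -2, -1)

Write a = (a_1, ..., a_4) in the standard basis. For each basis vector v_i, ℓ(v_i) = <v_i, a> is a linear equation in the a_j's. Collect the n equations into a matrix system V a = ℓ, where row i of V is v_i (expressed in the standard basis). Since V is invertible (lower-triangular with 1s on the diagonal, up to permutation), solve by back-substitution:
  V =
[[-1, 1, 0, 0],
 [1, 1, 1, 1],
 [0, -1, 1, 0],
 [1, 0, 0, 0]]
  V a = (4, -1, -5, -1)
Solving gives a = (-1, 3, -2, -1).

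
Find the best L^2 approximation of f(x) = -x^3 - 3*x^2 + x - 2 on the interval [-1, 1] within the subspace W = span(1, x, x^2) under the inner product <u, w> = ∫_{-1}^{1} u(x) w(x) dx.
g(x) = -3*x^2 + 2*x/5 - 2

The best approximation g ∈ W is the orthogonal projection of f onto W. Writing g = a_0 + a_1 x + a_2 x^2, the coefficients solve the normal equations G · a = b where
  G_{ij} = <φ_i, φ_j> and b_i = <f, φ_i>, with φ_0 = 1, φ_1 = x, φ_2 = x^2.
G =
  [2, 0, 2/3]
  [0, 2/3, 0]
  [2/3, 0, 2/5],
b = (-6, 4/15, -38/15).
Solving gives a_0 = -2, a_1 = 2/5, a_2 = -3, so
  g(x) = -3*x^2 + 2*x/5 - 2.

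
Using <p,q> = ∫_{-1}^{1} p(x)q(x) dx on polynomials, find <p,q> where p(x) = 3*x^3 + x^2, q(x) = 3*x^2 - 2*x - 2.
<p,q> = -38/15

Expand the product: p(x)·q(x) = 9*x^5 - 3*x^4 - 8*x^3 - 2*x^2.
∫_{-1}^{1} of each monomial x^k gives [2/(k+1) if k even, 0 if k odd]. Integrating term-by-term (or equivalently evaluating the antiderivative F(x) = 3*x^6/2 - 3*x^5/5 - 2*x^4 - 2*x^3/3 at the endpoints):
  F(1) − F(−1) = -53/30 − (23/30) = -38/15.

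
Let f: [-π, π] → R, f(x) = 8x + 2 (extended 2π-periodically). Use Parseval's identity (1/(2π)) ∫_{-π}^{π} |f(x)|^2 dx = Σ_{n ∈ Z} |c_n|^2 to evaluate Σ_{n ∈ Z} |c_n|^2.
Σ |c_n|^2 = 64π^2/3 + 4

Expand and integrate term by term over [-π, π]:
  ∫ (8x)^2 dx = 64·(2π^3/3); ∫ 2·8·(2)·x dx = 0 (odd integrand); ∫ 2^2 dx = 4·2π.
So (1/(2π)) ∫_{-π}^{π} (8x + 2)^2 dx = 64π^2/3 + 4 = 64π^2/3 + 4.
Parseval ⇒ Σ |c_n|^2 = 64π^2/3 + 4.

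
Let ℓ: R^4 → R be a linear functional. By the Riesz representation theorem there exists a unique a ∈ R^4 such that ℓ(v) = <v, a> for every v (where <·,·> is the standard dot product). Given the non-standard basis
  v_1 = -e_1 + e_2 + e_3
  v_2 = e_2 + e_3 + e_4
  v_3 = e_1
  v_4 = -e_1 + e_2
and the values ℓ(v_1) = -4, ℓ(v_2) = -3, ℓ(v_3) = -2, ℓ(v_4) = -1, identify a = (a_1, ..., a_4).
a = (-2, -3, -3, 3)

Write a = (a_1, ..., a_4) in the standard basis. For each basis vector v_i, ℓ(v_i) = <v_i, a> is a linear equation in the a_j's. Collect the n equations into a matrix system V a = ℓ, where row i of V is v_i (expressed in the standard basis). Since V is invertible (lower-triangular with 1s on the diagonal, up to permutation), solve by back-substitution:
  V =
[[-1, 1, 1, 0],
 [0, 1, 1, 1],
 [1, 0, 0, 0],
 [-1, 1, 0, 0]]
  V a = (-4, -3, -2, -1)
Solving gives a = (-2, -3, -3, 3).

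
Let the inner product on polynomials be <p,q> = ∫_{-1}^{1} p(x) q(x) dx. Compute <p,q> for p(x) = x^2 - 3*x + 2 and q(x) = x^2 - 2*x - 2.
<p,q> = -18/5

Expand the product: p(x)·q(x) = x^4 - 5*x^3 + 6*x^2 + 2*x - 4.
∫_{-1}^{1} of each monomial x^k gives [2/(k+1) if k even, 0 if k odd]. Integrating term-by-term (or equivalently evaluating the antiderivative F(x) = x^5/5 - 5*x^4/4 + 2*x^3 + x^2 - 4*x at the endpoints):
  F(1) − F(−1) = -41/20 − (31/20) = -18/5.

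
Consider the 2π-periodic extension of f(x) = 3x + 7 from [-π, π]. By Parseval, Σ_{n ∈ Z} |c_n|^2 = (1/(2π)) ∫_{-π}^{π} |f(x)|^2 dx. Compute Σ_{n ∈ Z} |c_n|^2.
Σ |c_n|^2 = 3π^2 + 49

Expand and integrate term by term over [-π, π]:
  ∫ (3x)^2 dx = 9·(2π^3/3); ∫ 2·3·(7)·x dx = 0 (odd integrand); ∫ 7^2 dx = 49·2π.
So (1/(2π)) ∫_{-π}^{π} (3x + 7)^2 dx = 9π^2/3 + 49 = 3π^2 + 49.
Parseval ⇒ Σ |c_n|^2 = 3π^2 + 49.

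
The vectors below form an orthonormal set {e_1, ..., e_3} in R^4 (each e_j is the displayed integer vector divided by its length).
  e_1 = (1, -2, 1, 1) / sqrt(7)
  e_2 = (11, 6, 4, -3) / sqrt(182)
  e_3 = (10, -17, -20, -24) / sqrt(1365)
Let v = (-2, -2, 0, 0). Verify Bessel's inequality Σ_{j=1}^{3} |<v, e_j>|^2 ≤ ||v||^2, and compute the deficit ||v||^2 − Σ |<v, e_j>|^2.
Σ |<v, e_j>|^2 = 106/15; ||v||^2 = 8; deficit = 14/15

Write each e_j = u_j / sqrt(<u_j, u_j>) where u_j is the displayed integer vector. Then <v, e_j> = <v, u_j> / sqrt(<u_j, u_j>), so |<v, e_j>|^2 = <v, u_j>^2 / <u_j, u_j>.
Coefficients: <v, e_1> = 2/sqrt(7), <v, e_2> = -34/sqrt(182), <v, e_3> = 14/sqrt(1365).
Square and sum: Σ |<v, e_j>|^2 = 106/15.
Compute ||v||^2 = v·v = 8.
Deficit = 8 − 106/15 = 14/15 ≥ 0, confirming Bessel's inequality. (The deficit equals ||v − Σ <v,e_j> e_j||^2, the squared distance from v to span{e_j}.)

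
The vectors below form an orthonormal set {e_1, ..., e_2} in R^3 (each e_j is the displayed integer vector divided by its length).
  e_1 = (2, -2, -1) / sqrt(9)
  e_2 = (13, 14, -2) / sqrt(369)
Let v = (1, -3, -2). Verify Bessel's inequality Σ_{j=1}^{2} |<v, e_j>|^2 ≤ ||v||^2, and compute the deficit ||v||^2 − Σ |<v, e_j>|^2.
Σ |<v, e_j>|^2 = 525/41; ||v||^2 = 14; deficit = 49/41

Write each e_j = u_j / sqrt(<u_j, u_j>) where u_j is the displayed integer vector. Then <v, e_j> = <v, u_j> / sqrt(<u_j, u_j>), so |<v, e_j>|^2 = <v, u_j>^2 / <u_j, u_j>.
Coefficients: <v, e_1> = 10/sqrt(9), <v, e_2> = -25/sqrt(369).
Square and sum: Σ |<v, e_j>|^2 = 525/41.
Compute ||v||^2 = v·v = 14.
Deficit = 14 − 525/41 = 49/41 ≥ 0, confirming Bessel's inequality. (The deficit equals ||v − Σ <v,e_j> e_j||^2, the squared distance from v to span{e_j}.)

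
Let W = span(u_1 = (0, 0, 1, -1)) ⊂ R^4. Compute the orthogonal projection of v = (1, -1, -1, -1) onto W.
proj_W(v) = (0, 0, 0, 0)

Set up U = [u_1 | ... | u_1] ∈ R^(4×1). The projector onto W = col(U) is P = U (U^T U)^(-1) U^T.
Compute U^T U =
  [2],
and U^T v = (0).
Solve U^T U · c = U^T v for the coefficients: c = (0). The projection is proj_W(v) = U c.
Check: (v - proj_W(v)) · u_1 = 0  (should be 0).
Result: proj_W(v) = (0, 0, 0, 0).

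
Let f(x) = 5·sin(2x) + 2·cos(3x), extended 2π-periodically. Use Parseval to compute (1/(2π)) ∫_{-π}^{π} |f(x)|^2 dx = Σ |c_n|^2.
Σ |c_n|^2 = 29/2

Expand |f|^2 and use orthogonality of {sin(nx), cos(mx)} on [-π, π]:
  ∫_{-π}^{π} sin(nx)^2 dx = π, ∫ cos(mx)^2 dx = π, and cross terms integrate to 0.
So ∫_{-π}^{π} f(x)^2 dx = 5^2 · π + 2^2 · π = (25 + 4)π.
Divide by 2π: (25 + 4)/2 = 29/2.
By Parseval, this equals Σ |c_n|^2.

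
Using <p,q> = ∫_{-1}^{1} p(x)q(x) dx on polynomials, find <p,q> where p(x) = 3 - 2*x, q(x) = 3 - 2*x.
<p,q> = 62/3

Expand the product: p(x)·q(x) = 4*x^2 - 12*x + 9.
∫_{-1}^{1} of each monomial x^k gives [2/(k+1) if k even, 0 if k odd]. Integrating term-by-term (or equivalently evaluating the antiderivative F(x) = 4*x^3/3 - 6*x^2 + 9*x at the endpoints):
  F(1) − F(−1) = 13/3 − (-49/3) = 62/3.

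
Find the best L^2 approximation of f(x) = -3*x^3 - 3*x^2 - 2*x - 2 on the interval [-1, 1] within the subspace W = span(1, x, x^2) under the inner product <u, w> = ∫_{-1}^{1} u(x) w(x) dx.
g(x) = -3*x^2 - 19*x/5 - 2

The best approximation g ∈ W is the orthogonal projection of f onto W. Writing g = a_0 + a_1 x + a_2 x^2, the coefficients solve the normal equations G · a = b where
  G_{ij} = <φ_i, φ_j> and b_i = <f, φ_i>, with φ_0 = 1, φ_1 = x, φ_2 = x^2.
G =
  [2, 0, 2/3]
  [0, 2/3, 0]
  [2/3, 0, 2/5],
b = (-6, -38/15, -38/15).
Solving gives a_0 = -2, a_1 = -19/5, a_2 = -3, so
  g(x) = -3*x^2 - 19*x/5 - 2.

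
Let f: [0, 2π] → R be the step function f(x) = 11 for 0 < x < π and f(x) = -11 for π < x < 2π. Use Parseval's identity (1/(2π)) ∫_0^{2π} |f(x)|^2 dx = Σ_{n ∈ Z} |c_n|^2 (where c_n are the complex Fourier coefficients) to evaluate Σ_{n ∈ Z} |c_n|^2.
Σ |c_n|^2 = 121

Parseval equates the L^2 energy of f (normalised by 1/(2π)) with the ℓ^2 sum of its Fourier coefficients: (1/(2π)) ∫_0^{2π} |f|^2 = Σ |c_n|^2.
Compute the left side: (1/(2π)) [∫_0^π 11^2 dx + ∫_π^{2π} (-11)^2 dx] = (1/(2π)) · (121π + 121π) = (121 + 121)/2 = 121.
So Σ_{n ∈ Z} |c_n|^2 = 121.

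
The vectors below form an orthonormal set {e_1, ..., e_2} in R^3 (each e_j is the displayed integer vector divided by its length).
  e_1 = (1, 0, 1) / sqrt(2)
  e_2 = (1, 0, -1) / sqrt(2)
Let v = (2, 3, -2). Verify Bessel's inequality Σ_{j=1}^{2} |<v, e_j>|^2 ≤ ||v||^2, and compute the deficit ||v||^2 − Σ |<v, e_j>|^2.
Σ |<v, e_j>|^2 = 8; ||v||^2 = 17; deficit = 9

Write each e_j = u_j / sqrt(<u_j, u_j>) where u_j is the displayed integer vector. Then <v, e_j> = <v, u_j> / sqrt(<u_j, u_j>), so |<v, e_j>|^2 = <v, u_j>^2 / <u_j, u_j>.
Coefficients: <v, e_1> = 0/sqrt(2), <v, e_2> = 4/sqrt(2).
Square and sum: Σ |<v, e_j>|^2 = 8.
Compute ||v||^2 = v·v = 17.
Deficit = 17 − 8 = 9 ≥ 0, confirming Bessel's inequality. (The deficit equals ||v − Σ <v,e_j> e_j||^2, the squared distance from v to span{e_j}.)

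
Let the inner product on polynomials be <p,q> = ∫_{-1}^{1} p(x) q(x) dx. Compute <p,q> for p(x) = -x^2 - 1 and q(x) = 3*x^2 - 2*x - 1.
<p,q> = -8/15

Expand the product: p(x)·q(x) = -3*x^4 + 2*x^3 - 2*x^2 + 2*x + 1.
∫_{-1}^{1} of each monomial x^k gives [2/(k+1) if k even, 0 if k odd]. Integrating term-by-term (or equivalently evaluating the antiderivative F(x) = -3*x^5/5 + x^4/2 - 2*x^3/3 + x^2 + x at the endpoints):
  F(1) − F(−1) = 37/30 − (53/30) = -8/15.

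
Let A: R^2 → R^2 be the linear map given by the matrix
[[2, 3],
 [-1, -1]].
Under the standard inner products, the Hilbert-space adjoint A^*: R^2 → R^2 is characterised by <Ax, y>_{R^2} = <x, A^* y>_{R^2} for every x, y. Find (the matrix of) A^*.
A^* = A^T =
[[2, -1],
 [3, -1]]

For real matrices with standard dot products, the defining identity <Ax, y> = <x, A^* y> gives (Ax)^T y = x^T (A^*) y, i.e. x^T A^T y = x^T (A^*) y. Since this holds for all x, y, we must have A^* = A^T. Therefore
A^* =
[[2, -1],
 [3, -1]].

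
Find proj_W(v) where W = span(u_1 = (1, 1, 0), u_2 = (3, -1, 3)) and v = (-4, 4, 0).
proj_W(v) = (-32/17, 32/17, -48/17)

Set up U = [u_1 | ... | u_2] ∈ R^(3×2). The projector onto W = col(U) is P = U (U^T U)^(-1) U^T.
Compute U^T U =
  [2, 2]
  [2, 19],
and U^T v = (0, -16).
Solve U^T U · c = U^T v for the coefficients: c = (16/17, -16/17). The projection is proj_W(v) = U c.
Check: (v - proj_W(v)) · u_1 = 0  (should be 0).
Check: (v - proj_W(v)) · u_2 = 0  (should be 0).
Result: proj_W(v) = (-32/17, 32/17, -48/17).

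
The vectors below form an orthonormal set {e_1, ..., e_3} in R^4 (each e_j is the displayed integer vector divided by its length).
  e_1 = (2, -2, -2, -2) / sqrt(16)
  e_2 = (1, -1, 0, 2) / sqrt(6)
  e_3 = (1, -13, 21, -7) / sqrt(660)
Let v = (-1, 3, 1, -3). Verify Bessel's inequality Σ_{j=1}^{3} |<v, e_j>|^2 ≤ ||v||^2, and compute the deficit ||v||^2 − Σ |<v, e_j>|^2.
Σ |<v, e_j>|^2 = 972/55; ||v||^2 = 20; deficit = 128/55

Write each e_j = u_j / sqrt(<u_j, u_j>) where u_j is the displayed integer vector. Then <v, e_j> = <v, u_j> / sqrt(<u_j, u_j>), so |<v, e_j>|^2 = <v, u_j>^2 / <u_j, u_j>.
Coefficients: <v, e_1> = -4/sqrt(16), <v, e_2> = -10/sqrt(6), <v, e_3> = 2/sqrt(660).
Square and sum: Σ |<v, e_j>|^2 = 972/55.
Compute ||v||^2 = v·v = 20.
Deficit = 20 − 972/55 = 128/55 ≥ 0, confirming Bessel's inequality. (The deficit equals ||v − Σ <v,e_j> e_j||^2, the squared distance from v to span{e_j}.)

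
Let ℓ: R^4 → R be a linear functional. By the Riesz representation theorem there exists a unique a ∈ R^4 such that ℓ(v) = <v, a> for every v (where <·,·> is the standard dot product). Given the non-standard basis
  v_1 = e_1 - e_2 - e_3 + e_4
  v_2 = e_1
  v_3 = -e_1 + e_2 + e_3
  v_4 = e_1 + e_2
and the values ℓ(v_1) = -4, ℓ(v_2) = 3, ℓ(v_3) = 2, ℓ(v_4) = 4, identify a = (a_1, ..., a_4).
a = (3, 1, 4, -2)

Write a = (a_1, ..., a_4) in the standard basis. For each basis vector v_i, ℓ(v_i) = <v_i, a> is a linear equation in the a_j's. Collect the n equations into a matrix system V a = ℓ, where row i of V is v_i (expressed in the standard basis). Since V is invertible (lower-triangular with 1s on the diagonal, up to permutation), solve by back-substitution:
  V =
[[1, -1, -1, 1],
 [1, 0, 0, 0],
 [-1, 1, 1, 0],
 [1, 1, 0, 0]]
  V a = (-4, 3, 2, 4)
Solving gives a = (3, 1, 4, -2).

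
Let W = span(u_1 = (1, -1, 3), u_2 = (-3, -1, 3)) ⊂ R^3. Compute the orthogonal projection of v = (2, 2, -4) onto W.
proj_W(v) = (2, 7/5, -21/5)

Set up U = [u_1 | ... | u_2] ∈ R^(3×2). The projector onto W = col(U) is P = U (U^T U)^(-1) U^T.
Compute U^T U =
  [11, 7]
  [7, 19],
and U^T v = (-12, -20).
Solve U^T U · c = U^T v for the coefficients: c = (-11/20, -17/20). The projection is proj_W(v) = U c.
Check: (v - proj_W(v)) · u_1 = 0  (should be 0).
Check: (v - proj_W(v)) · u_2 = 0  (should be 0).
Result: proj_W(v) = (2, 7/5, -21/5).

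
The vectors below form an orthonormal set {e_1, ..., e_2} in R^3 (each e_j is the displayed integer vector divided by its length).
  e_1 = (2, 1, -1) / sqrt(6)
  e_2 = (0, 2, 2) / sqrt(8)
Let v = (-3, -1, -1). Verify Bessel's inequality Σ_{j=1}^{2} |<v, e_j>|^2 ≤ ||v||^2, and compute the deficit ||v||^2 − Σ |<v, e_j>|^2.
Σ |<v, e_j>|^2 = 8; ||v||^2 = 11; deficit = 3

Write each e_j = u_j / sqrt(<u_j, u_j>) where u_j is the displayed integer vector. Then <v, e_j> = <v, u_j> / sqrt(<u_j, u_j>), so |<v, e_j>|^2 = <v, u_j>^2 / <u_j, u_j>.
Coefficients: <v, e_1> = -6/sqrt(6), <v, e_2> = -4/sqrt(8).
Square and sum: Σ |<v, e_j>|^2 = 8.
Compute ||v||^2 = v·v = 11.
Deficit = 11 − 8 = 3 ≥ 0, confirming Bessel's inequality. (The deficit equals ||v − Σ <v,e_j> e_j||^2, the squared distance from v to span{e_j}.)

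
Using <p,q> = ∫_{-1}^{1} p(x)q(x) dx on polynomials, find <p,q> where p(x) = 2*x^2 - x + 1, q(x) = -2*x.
<p,q> = 4/3

Expand the product: p(x)·q(x) = -4*x^3 + 2*x^2 - 2*x.
∫_{-1}^{1} of each monomial x^k gives [2/(k+1) if k even, 0 if k odd]. Integrating term-by-term (or equivalently evaluating the antiderivative F(x) = -x^4 + 2*x^3/3 - x^2 at the endpoints):
  F(1) − F(−1) = -4/3 − (-8/3) = 4/3.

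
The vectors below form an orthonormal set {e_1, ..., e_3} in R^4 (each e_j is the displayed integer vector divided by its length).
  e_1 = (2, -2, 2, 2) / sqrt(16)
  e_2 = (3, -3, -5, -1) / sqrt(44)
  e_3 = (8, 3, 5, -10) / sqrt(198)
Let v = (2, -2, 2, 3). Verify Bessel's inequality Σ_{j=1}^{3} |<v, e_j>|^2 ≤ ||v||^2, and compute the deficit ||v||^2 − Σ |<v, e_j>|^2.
Σ |<v, e_j>|^2 = 187/9; ||v||^2 = 21; deficit = 2/9

Write each e_j = u_j / sqrt(<u_j, u_j>) where u_j is the displayed integer vector. Then <v, e_j> = <v, u_j> / sqrt(<u_j, u_j>), so |<v, e_j>|^2 = <v, u_j>^2 / <u_j, u_j>.
Coefficients: <v, e_1> = 18/sqrt(16), <v, e_2> = -1/sqrt(44), <v, e_3> = -10/sqrt(198).
Square and sum: Σ |<v, e_j>|^2 = 187/9.
Compute ||v||^2 = v·v = 21.
Deficit = 21 − 187/9 = 2/9 ≥ 0, confirming Bessel's inequality. (The deficit equals ||v − Σ <v,e_j> e_j||^2, the squared distance from v to span{e_j}.)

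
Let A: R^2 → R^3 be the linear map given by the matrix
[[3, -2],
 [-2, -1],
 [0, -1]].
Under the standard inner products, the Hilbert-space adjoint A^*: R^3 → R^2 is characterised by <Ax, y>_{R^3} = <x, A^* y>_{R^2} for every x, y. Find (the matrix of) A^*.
A^* = A^T =
[[3, -2, 0],
 [-2, -1, -1]]

For real matrices with standard dot products, the defining identity <Ax, y> = <x, A^* y> gives (Ax)^T y = x^T (A^*) y, i.e. x^T A^T y = x^T (A^*) y. Since this holds for all x, y, we must have A^* = A^T. Therefore
A^* =
[[3, -2, 0],
 [-2, -1, -1]].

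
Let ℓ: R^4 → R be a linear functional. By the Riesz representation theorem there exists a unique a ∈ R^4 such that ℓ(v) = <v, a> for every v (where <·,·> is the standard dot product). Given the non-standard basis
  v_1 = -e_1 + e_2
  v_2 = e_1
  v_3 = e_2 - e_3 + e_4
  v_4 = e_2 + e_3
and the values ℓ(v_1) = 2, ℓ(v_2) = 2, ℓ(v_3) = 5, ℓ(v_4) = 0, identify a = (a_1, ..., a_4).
a = (2, 4, -4, -3)

Write a = (a_1, ..., a_4) in the standard basis. For each basis vector v_i, ℓ(v_i) = <v_i, a> is a linear equation in the a_j's. Collect the n equations into a matrix system V a = ℓ, where row i of V is v_i (expressed in the standard basis). Since V is invertible (lower-triangular with 1s on the diagonal, up to permutation), solve by back-substitution:
  V =
[[-1, 1, 0, 0],
 [1, 0, 0, 0],
 [0, 1, -1, 1],
 [0, 1, 1, 0]]
  V a = (2, 2, 5, 0)
Solving gives a = (2, 4, -4, -3).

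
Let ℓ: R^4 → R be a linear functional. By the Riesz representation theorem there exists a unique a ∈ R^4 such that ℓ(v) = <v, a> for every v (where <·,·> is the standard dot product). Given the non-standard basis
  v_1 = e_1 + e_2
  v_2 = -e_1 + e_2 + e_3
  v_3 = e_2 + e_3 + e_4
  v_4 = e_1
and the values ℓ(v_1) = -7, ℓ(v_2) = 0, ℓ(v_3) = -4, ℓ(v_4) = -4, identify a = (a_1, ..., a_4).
a = (-4, -3, -1, 0)

Write a = (a_1, ..., a_4) in the standard basis. For each basis vector v_i, ℓ(v_i) = <v_i, a> is a linear equation in the a_j's. Collect the n equations into a matrix system V a = ℓ, where row i of V is v_i (expressed in the standard basis). Since V is invertible (lower-triangular with 1s on the diagonal, up to permutation), solve by back-substitution:
  V =
[[1, 1, 0, 0],
 [-1, 1, 1, 0],
 [0, 1, 1, 1],
 [1, 0, 0, 0]]
  V a = (-7, 0, -4, -4)
Solving gives a = (-4, -3, -1, 0).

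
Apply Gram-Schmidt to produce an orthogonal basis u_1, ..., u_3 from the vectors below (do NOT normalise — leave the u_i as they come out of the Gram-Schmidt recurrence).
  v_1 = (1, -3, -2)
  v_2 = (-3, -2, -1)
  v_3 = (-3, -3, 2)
Orthogonal basis:
  u_1 = (1, -3, -2)
  u_2 = (-47/14, -13/14, -2/7)
  u_3 = (40/171, -280/171, 440/171)

Apply the Gram-Schmidt recurrence
  u_1 = v_1
  u_i = v_i − Σ_{j<i} ((v_i · u_j) / (u_j · u_j)) · u_j.

Step by step this gives:
  u_1 = (1, -3, -2)
  u_2 = (-47/14, -13/14, -2/7)
  u_3 = (40/171, -280/171, 440/171)

Orthogonality check:
  u_2 · u_1 = 0 (should be 0)
  u_3 · u_1 = 0 (should be 0)
  u_3 · u_2 = 0 (should be 0)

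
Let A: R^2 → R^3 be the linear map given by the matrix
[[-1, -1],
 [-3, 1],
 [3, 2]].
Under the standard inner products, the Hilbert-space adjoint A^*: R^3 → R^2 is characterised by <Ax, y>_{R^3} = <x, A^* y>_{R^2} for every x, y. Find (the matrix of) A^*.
A^* = A^T =
[[-1, -3, 3],
 [-1, 1, 2]]

For real matrices with standard dot products, the defining identity <Ax, y> = <x, A^* y> gives (Ax)^T y = x^T (A^*) y, i.e. x^T A^T y = x^T (A^*) y. Since this holds for all x, y, we must have A^* = A^T. Therefore
A^* =
[[-1, -3, 3],
 [-1, 1, 2]].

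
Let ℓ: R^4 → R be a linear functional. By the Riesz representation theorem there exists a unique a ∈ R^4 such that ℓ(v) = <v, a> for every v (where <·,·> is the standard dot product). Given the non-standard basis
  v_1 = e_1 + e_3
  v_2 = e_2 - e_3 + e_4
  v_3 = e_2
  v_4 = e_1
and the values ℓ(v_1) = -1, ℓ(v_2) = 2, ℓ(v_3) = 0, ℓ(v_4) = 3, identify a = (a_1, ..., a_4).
a = (3, 0, -4, -2)

Write a = (a_1, ..., a_4) in the standard basis. For each basis vector v_i, ℓ(v_i) = <v_i, a> is a linear equation in the a_j's. Collect the n equations into a matrix system V a = ℓ, where row i of V is v_i (expressed in the standard basis). Since V is invertible (lower-triangular with 1s on the diagonal, up to permutation), solve by back-substitution:
  V =
[[1, 0, 1, 0],
 [0, 1, -1, 1],
 [0, 1, 0, 0],
 [1, 0, 0, 0]]
  V a = (-1, 2, 0, 3)
Solving gives a = (3, 0, -4, -2).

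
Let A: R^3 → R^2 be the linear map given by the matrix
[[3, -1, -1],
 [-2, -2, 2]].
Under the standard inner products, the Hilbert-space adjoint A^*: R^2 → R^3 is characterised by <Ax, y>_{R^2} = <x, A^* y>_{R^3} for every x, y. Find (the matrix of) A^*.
A^* = A^T =
[[3, -2],
 [-1, -2],
 [-1, 2]]

For real matrices with standard dot products, the defining identity <Ax, y> = <x, A^* y> gives (Ax)^T y = x^T (A^*) y, i.e. x^T A^T y = x^T (A^*) y. Since this holds for all x, y, we must have A^* = A^T. Therefore
A^* =
[[3, -2],
 [-1, -2],
 [-1, 2]].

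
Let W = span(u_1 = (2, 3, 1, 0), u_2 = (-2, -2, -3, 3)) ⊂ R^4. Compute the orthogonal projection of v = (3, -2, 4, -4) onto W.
proj_W(v) = (4/5, -2/5, 18/5, -24/5)

Set up U = [u_1 | ... | u_2] ∈ R^(4×2). The projector onto W = col(U) is P = U (U^T U)^(-1) U^T.
Compute U^T U =
  [14, -13]
  [-13, 26],
and U^T v = (4, -26).
Solve U^T U · c = U^T v for the coefficients: c = (-6/5, -8/5). The projection is proj_W(v) = U c.
Check: (v - proj_W(v)) · u_1 = 0  (should be 0).
Check: (v - proj_W(v)) · u_2 = 0  (should be 0).
Result: proj_W(v) = (4/5, -2/5, 18/5, -24/5).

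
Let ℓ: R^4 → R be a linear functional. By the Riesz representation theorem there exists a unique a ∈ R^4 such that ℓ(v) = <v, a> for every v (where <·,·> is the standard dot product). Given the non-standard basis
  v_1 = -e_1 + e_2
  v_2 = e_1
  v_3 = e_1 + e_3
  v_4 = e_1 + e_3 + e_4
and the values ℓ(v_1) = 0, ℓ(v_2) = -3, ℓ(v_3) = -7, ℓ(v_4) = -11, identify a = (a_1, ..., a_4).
a = (-3, -3, -4, -4)

Write a = (a_1, ..., a_4) in the standard basis. For each basis vector v_i, ℓ(v_i) = <v_i, a> is a linear equation in the a_j's. Collect the n equations into a matrix system V a = ℓ, where row i of V is v_i (expressed in the standard basis). Since V is invertible (lower-triangular with 1s on the diagonal, up to permutation), solve by back-substitution:
  V =
[[-1, 1, 0, 0],
 [1, 0, 0, 0],
 [1, 0, 1, 0],
 [1, 0, 1, 1]]
  V a = (0, -3, -7, -11)
Solving gives a = (-3, -3, -4, -4).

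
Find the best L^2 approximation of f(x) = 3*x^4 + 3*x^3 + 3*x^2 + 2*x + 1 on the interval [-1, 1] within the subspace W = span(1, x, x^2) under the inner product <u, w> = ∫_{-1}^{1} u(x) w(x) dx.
g(x) = 39*x^2/7 + 19*x/5 + 26/35

The best approximation g ∈ W is the orthogonal projection of f onto W. Writing g = a_0 + a_1 x + a_2 x^2, the coefficients solve the normal equations G · a = b where
  G_{ij} = <φ_i, φ_j> and b_i = <f, φ_i>, with φ_0 = 1, φ_1 = x, φ_2 = x^2.
G =
  [2, 0, 2/3]
  [0, 2/3, 0]
  [2/3, 0, 2/5],
b = (26/5, 38/15, 286/105).
Solving gives a_0 = 26/35, a_1 = 19/5, a_2 = 39/7, so
  g(x) = 39*x^2/7 + 19*x/5 + 26/35.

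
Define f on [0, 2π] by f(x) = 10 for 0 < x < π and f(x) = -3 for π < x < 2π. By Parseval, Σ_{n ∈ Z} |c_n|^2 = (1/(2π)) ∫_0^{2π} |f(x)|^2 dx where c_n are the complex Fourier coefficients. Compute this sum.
Σ |c_n|^2 = 109/2

Parseval equates the L^2 energy of f (normalised by 1/(2π)) with the ℓ^2 sum of its Fourier coefficients: (1/(2π)) ∫_0^{2π} |f|^2 = Σ |c_n|^2.
Compute the left side: (1/(2π)) [∫_0^π 10^2 dx + ∫_π^{2π} (-3)^2 dx] = (1/(2π)) · (100π + 9π) = (100 + 9)/2 = 109/2.
So Σ_{n ∈ Z} |c_n|^2 = 109/2.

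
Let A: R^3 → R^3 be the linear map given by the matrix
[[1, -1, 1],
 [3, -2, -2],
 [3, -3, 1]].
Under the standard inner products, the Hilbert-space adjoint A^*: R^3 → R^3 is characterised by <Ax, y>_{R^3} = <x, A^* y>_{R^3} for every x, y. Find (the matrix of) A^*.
A^* = A^T =
[[1, 3, 3],
 [-1, -2, -3],
 [1, -2, 1]]

For real matrices with standard dot products, the defining identity <Ax, y> = <x, A^* y> gives (Ax)^T y = x^T (A^*) y, i.e. x^T A^T y = x^T (A^*) y. Since this holds for all x, y, we must have A^* = A^T. Therefore
A^* =
[[1, 3, 3],
 [-1, -2, -3],
 [1, -2, 1]].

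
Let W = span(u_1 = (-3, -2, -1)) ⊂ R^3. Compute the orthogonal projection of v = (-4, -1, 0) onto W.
proj_W(v) = (-3, -2, -1)

Set up U = [u_1 | ... | u_1] ∈ R^(3×1). The projector onto W = col(U) is P = U (U^T U)^(-1) U^T.
Compute U^T U =
  [14],
and U^T v = (14).
Solve U^T U · c = U^T v for the coefficients: c = (1). The projection is proj_W(v) = U c.
Check: (v - proj_W(v)) · u_1 = 0  (should be 0).
Result: proj_W(v) = (-3, -2, -1).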